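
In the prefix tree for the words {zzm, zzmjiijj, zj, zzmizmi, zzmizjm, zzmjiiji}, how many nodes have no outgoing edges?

5

Leaves are exactly the stored words that no other stored word extends.
Those words: "zj", "zzmizjm", "zzmizmi", "zzmjiiji", "zzmjiijj"
Leaf count: 5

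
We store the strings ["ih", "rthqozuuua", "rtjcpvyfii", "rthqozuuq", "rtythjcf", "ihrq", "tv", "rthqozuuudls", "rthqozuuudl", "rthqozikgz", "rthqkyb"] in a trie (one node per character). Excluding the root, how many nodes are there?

41

Insert word by word; a character creates a node only if that edge doesn't already exist:
  "ih" → 2 new (i, h)
  "rthqozuuua" → 10 new (r, t, h, q, o, z, u, u, u, a)
  "rtjcpvyfii" → prefix "rt" already present; 8 new (j, c, p, v, y, f, i, i)
  "rthqozuuq" → prefix "rthqozuu" already present; 1 new (q)
  "rtythjcf" → prefix "rt" already present; 6 new (y, t, h, j, c, f)
  "ihrq" → prefix "ih" already present; 2 new (r, q)
  "tv" → 2 new (t, v)
  "rthqozuuudls" → prefix "rthqozuuu" already present; 3 new (d, l, s)
  "rthqozuuudl" → prefix "rthqozuuudl" already present; 0 new (none)
  "rthqozikgz" → prefix "rthqoz" already present; 4 new (i, k, g, z)
  "rthqkyb" → prefix "rthq" already present; 3 new (k, y, b)
Total nodes = 2 + 10 + 8 + 1 + 6 + 2 + 2 + 3 + 0 + 4 + 3 = 41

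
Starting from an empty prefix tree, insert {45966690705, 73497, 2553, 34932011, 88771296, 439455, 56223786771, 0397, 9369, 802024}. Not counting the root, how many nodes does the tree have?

Count nodes per top-level branch (shared prefixes stored once):
  '0'-branch (0397): 4 nodes
  '2'-branch (2553): 4 nodes
  '3'-branch (34932011): 8 nodes
  '4'-branch (439455, 45966690705): 16 nodes
  '5'-branch (56223786771): 11 nodes
  '7'-branch (73497): 5 nodes
  '8'-branch (802024, 88771296): 13 nodes
  '9'-branch (9369): 4 nodes
Sum: 65

65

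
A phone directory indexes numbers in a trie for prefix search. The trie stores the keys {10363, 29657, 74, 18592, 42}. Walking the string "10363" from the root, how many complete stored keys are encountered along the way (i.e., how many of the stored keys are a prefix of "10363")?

1

Check each prefix of "10363" against the stored set — each match is an end-marker on the path.
Prefixes of the query that are stored words: "10363"
Count: 1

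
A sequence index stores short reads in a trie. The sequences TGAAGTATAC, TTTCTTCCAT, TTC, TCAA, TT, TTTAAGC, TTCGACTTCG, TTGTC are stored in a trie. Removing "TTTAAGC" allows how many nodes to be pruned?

4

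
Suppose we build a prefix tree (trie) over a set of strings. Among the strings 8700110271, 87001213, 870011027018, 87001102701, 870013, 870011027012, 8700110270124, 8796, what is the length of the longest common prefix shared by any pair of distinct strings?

Look for the deepest trie node that still has at least two words in its subtree.
e.g. "870011027012" and "8700110270124" share the prefix "870011027012" of length 12; no pair shares a longer one.
Longest shared-prefix length: 12

12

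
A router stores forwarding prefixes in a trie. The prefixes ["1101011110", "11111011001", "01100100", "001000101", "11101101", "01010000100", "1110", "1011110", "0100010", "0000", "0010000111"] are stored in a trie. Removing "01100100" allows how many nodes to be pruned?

6

A node on "01100100"'s path can go only if nothing else ends at it or branches off below it.
The suffix "100100" (6 nodes) is used only by "01100100"; the node for "01" still has the child "0", so pruning stops there.
Nodes removed: 6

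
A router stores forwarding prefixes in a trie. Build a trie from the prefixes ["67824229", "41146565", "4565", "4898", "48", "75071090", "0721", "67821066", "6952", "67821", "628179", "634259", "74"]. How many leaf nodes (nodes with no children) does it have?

11

Leaves are exactly the stored words that no other stored word extends.
Those words: "0721", "41146565", "4565", "4898", "628179", "634259", "67821066", "67824229", "6952", "74", "75071090"
Leaf count: 11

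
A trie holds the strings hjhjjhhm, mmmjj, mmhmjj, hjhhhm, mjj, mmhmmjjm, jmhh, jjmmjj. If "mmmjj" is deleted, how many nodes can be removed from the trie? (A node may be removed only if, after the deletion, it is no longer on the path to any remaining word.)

3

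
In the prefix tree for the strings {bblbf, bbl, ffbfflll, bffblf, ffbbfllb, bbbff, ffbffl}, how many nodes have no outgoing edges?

Leaves are exactly the stored words that no other stored word extends.
Those words: "bbbff", "bblbf", "bffblf", "ffbbfllb", "ffbfflll"
Leaf count: 5

5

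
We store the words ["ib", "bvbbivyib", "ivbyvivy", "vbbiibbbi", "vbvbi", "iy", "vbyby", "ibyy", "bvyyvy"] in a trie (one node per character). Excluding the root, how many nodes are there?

40

Trace insertions, counting only characters that open a new branch:
  "ib" → 2 new (i, b)
  "bvbbivyib" → 9 new (b, v, b, b, i, v, y, i, b)
  "ivbyvivy" → prefix "i" already present; 7 new (v, b, y, v, i, v, y)
  "vbbiibbbi" → 9 new (v, b, b, i, i, b, b, b, i)
  "vbvbi" → prefix "vb" already present; 3 new (v, b, i)
  "iy" → prefix "i" already present; 1 new (y)
  "vbyby" → prefix "vb" already present; 3 new (y, b, y)
  "ibyy" → prefix "ib" already present; 2 new (y, y)
  "bvyyvy" → prefix "bv" already present; 4 new (y, y, v, y)
Total nodes = 2 + 9 + 7 + 9 + 3 + 1 + 3 + 2 + 4 = 40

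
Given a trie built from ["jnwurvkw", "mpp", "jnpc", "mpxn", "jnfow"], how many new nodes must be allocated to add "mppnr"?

2

Walking "mppnr" from the root, the first 3 characters ("mpp") follow existing edges; "n" is the first miss.
So 5 − 3 = 2 new nodes.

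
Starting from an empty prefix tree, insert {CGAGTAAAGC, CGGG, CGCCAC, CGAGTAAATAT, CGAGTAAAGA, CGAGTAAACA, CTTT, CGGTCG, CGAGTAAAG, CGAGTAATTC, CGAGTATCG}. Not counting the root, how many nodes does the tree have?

Insert word by word; a character creates a node only if that edge doesn't already exist:
  "CGAGTAAAGC" → 10 new (C, G, A, G, T, A, A, A, G, C)
  "CGGG" → prefix "CG" already present; 2 new (G, G)
  "CGCCAC" → prefix "CG" already present; 4 new (C, C, A, C)
  "CGAGTAAATAT" → prefix "CGAGTAAA" already present; 3 new (T, A, T)
  "CGAGTAAAGA" → prefix "CGAGTAAAG" already present; 1 new (A)
  "CGAGTAAACA" → prefix "CGAGTAAA" already present; 2 new (C, A)
  "CTTT" → prefix "C" already present; 3 new (T, T, T)
  "CGGTCG" → prefix "CGG" already present; 3 new (T, C, G)
  "CGAGTAAAG" → prefix "CGAGTAAAG" already present; 0 new (none)
  "CGAGTAATTC" → prefix "CGAGTAA" already present; 3 new (T, T, C)
  "CGAGTATCG" → prefix "CGAGTA" already present; 3 new (T, C, G)
Total nodes = 10 + 2 + 4 + 3 + 1 + 2 + 3 + 3 + 0 + 3 + 3 = 34

34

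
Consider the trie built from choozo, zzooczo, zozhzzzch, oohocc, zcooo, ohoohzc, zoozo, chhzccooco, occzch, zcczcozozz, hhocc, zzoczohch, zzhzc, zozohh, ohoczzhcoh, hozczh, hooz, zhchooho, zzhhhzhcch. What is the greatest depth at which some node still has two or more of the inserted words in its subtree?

Look for the deepest trie node that still has at least two words in its subtree.
"ohoczzhcoh" and "ohoohzc" agree on "oho" (3 characters) before diverging; nothing deeper is shared.
Longest shared-prefix length: 3

3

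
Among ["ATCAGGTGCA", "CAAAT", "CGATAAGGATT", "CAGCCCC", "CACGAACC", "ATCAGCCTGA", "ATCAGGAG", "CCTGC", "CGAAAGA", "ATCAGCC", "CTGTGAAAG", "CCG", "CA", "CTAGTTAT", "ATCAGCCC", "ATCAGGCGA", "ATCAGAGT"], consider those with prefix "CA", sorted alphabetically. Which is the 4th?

CAGCCCC

Filter for "CA…" and sort: "CA", "CAAAT", "CACGAACC", "CAGCCCC"
Position 4: CAGCCCC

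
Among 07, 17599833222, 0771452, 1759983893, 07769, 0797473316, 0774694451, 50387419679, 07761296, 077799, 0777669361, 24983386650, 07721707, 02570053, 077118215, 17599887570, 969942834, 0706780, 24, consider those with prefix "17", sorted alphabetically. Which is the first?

17599833222

Words with prefix "17", in lexicographic order: "17599833222", "1759983893", "17599887570"
The 1st is 17599833222.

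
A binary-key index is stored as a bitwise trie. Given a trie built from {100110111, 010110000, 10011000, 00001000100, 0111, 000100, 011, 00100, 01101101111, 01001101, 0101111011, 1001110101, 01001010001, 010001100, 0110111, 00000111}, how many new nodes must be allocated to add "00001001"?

1

"0000100" is already a path in the trie; the remaining "1" must be added.
Each of the 1 remaining characters creates one node.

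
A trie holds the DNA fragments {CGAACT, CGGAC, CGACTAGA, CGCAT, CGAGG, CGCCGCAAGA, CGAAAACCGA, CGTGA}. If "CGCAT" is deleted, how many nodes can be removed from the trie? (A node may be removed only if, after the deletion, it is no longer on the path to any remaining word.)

2

After clearing the end-marker at "CGCAT", prune upward until reaching a node still needed by another word.
The suffix "AT" (2 nodes) is used only by "CGCAT"; the node for "CGC" still has the child "C", so pruning stops there.
Nodes removed: 2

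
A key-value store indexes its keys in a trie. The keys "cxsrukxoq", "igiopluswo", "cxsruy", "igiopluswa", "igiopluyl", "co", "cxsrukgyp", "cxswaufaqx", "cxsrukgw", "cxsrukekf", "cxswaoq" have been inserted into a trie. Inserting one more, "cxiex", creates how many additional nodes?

Walking "cxiex" from the root, the first 2 characters ("cx") follow existing edges; "i" is the first miss.
So 5 − 2 = 3 new nodes.

3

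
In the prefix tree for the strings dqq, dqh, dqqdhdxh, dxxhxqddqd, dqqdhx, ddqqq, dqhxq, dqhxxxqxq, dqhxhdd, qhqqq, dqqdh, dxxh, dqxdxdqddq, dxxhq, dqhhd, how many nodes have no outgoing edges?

11

Leaves are exactly the stored words that no other stored word extends.
Those words: "ddqqq", "dqhhd", "dqhxhdd", "dqhxq", "dqhxxxqxq", "dqqdhdxh", "dqqdhx", "dqxdxdqddq", "dxxhq", "dxxhxqddqd", "qhqqq"
Leaf count: 11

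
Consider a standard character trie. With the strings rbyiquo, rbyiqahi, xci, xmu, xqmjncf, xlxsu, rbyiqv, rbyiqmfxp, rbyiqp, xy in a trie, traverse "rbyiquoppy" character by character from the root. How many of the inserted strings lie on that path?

1

Traverse "rbyiquoppy" character by character; count nodes along the way that are marked as word ends.
Prefixes of the query that are stored words: "rbyiquo"
Count: 1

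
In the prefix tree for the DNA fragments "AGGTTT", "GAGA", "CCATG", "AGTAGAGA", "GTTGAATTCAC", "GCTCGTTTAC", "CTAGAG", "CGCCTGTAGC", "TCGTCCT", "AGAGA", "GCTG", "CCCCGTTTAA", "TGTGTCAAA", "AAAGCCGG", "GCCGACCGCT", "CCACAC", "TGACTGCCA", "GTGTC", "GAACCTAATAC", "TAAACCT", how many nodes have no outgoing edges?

20

A leaf is a node with no children — equivalently, the end of a word that is not a proper prefix of any other stored word.
Those words: "AAAGCCGG", "AGAGA", "AGGTTT", "AGTAGAGA", "CCACAC", "CCATG", "CCCCGTTTAA", "CGCCTGTAGC", "CTAGAG", "GAACCTAATAC", "GAGA", "GCCGACCGCT", "GCTCGTTTAC", "GCTG", "GTGTC", "GTTGAATTCAC", "TAAACCT", "TCGTCCT", "TGACTGCCA", "TGTGTCAAA"
Leaf count: 20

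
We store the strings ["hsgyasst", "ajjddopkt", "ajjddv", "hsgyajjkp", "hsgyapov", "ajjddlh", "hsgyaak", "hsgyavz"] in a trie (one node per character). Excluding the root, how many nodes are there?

31

Count nodes per top-level branch (shared prefixes stored once):
  'a'-branch (ajjddlh, ajjddopkt, ajjddv): 12 nodes
  'h'-branch (hsgyaak, hsgyajjkp, hsgyapov, hsgyasst, hsgyavz): 19 nodes
Sum: 31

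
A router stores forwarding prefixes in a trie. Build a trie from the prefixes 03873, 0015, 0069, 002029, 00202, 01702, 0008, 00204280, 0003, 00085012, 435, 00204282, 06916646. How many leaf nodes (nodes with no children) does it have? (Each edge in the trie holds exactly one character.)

11

Leaves are exactly the stored words that no other stored word extends.
Those words: "0003", "00085012", "0015", "002029", "00204280", "00204282", "0069", "01702", "03873", "06916646", "435"
Leaf count: 11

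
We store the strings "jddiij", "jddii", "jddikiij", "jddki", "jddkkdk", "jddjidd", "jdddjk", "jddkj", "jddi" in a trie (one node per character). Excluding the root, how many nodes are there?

23

Count nodes per top-level branch (shared prefixes stored once):
  'j'-branch (jdddjk, jddi, jddii, jddiij, jddikiij, jddjidd, jddki, jddkj, jddkkdk): 23 nodes
Sum: 23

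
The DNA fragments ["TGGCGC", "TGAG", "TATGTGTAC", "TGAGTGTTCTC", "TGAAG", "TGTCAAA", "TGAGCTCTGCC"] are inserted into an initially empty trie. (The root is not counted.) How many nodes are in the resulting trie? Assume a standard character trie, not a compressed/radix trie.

37

For each word, the new-node count is its length minus the longest prefix already in the trie:
  "TGGCGC" → 6 new (T, G, G, C, G, C)
  "TGAG" → prefix "TG" already present; 2 new (A, G)
  "TATGTGTAC" → prefix "T" already present; 8 new (A, T, G, T, G, T, A, C)
  "TGAGTGTTCTC" → prefix "TGAG" already present; 7 new (T, G, T, T, C, T, C)
  "TGAAG" → prefix "TGA" already present; 2 new (A, G)
  "TGTCAAA" → prefix "TG" already present; 5 new (T, C, A, A, A)
  "TGAGCTCTGCC" → prefix "TGAG" already present; 7 new (C, T, C, T, G, C, C)
Total nodes = 6 + 2 + 8 + 7 + 2 + 5 + 7 = 37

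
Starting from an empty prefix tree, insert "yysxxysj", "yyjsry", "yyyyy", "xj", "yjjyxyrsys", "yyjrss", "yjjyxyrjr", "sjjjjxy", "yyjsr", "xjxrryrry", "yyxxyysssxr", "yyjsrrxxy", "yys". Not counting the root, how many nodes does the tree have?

58

For each word, the new-node count is its length minus the longest prefix already in the trie:
  "yysxxysj" → 8 new (y, y, s, x, x, y, s, j)
  "yyjsry" → prefix "yy" already present; 4 new (j, s, r, y)
  "yyyyy" → prefix "yy" already present; 3 new (y, y, y)
  "xj" → 2 new (x, j)
  "yjjyxyrsys" → prefix "y" already present; 9 new (j, j, y, x, y, r, s, y, s)
  "yyjrss" → prefix "yyj" already present; 3 new (r, s, s)
  "yjjyxyrjr" → prefix "yjjyxyr" already present; 2 new (j, r)
  "sjjjjxy" → 7 new (s, j, j, j, j, x, y)
  "yyjsr" → prefix "yyjsr" already present; 0 new (none)
  "xjxrryrry" → prefix "xj" already present; 7 new (x, r, r, y, r, r, y)
  "yyxxyysssxr" → prefix "yy" already present; 9 new (x, x, y, y, s, s, s, x, r)
  "yyjsrrxxy" → prefix "yyjsr" already present; 4 new (r, x, x, y)
  "yys" → prefix "yys" already present; 0 new (none)
Total nodes = 8 + 4 + 3 + 2 + 9 + 3 + 2 + 7 + 0 + 7 + 9 + 4 + 0 = 58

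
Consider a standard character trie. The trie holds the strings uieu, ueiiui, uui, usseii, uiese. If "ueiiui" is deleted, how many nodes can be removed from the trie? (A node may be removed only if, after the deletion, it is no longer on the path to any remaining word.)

Walk "ueiiui" from the leaf back toward the root, removing each node that no remaining word uses.
The suffix "eiiui" (5 nodes) is used only by "ueiiui"; the node for "u" still has the child "i", so pruning stops there.
Nodes removed: 5

5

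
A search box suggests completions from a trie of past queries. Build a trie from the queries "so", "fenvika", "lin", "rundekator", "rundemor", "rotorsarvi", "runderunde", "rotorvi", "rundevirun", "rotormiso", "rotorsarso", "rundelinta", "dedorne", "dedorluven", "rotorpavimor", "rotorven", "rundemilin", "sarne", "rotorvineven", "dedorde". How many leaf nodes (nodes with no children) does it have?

19

A leaf is a node with no children — equivalently, the end of a word that is not a proper prefix of any other stored word.
Those words: "dedorde", "dedorluven", "dedorne", "fenvika", "lin", "rotormiso", "rotorpavimor", "rotorsarso", "rotorsarvi", "rotorven", "rotorvineven", "rundekator", "rundelinta", "rundemilin", "rundemor", "runderunde", "rundevirun", "sarne", "so"
Leaf count: 19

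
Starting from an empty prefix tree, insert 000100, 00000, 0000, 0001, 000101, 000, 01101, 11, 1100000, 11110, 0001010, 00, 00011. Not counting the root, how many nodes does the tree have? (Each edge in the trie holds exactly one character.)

Insert word by word; a character creates a node only if that edge doesn't already exist:
  "000100" → 6 new (0, 0, 0, 1, 0, 0)
  "00000" → prefix "000" already present; 2 new (0, 0)
  "0000" → prefix "0000" already present; 0 new (none)
  "0001" → prefix "0001" already present; 0 new (none)
  "000101" → prefix "00010" already present; 1 new (1)
  "000" → prefix "000" already present; 0 new (none)
  "01101" → prefix "0" already present; 4 new (1, 1, 0, 1)
  "11" → 2 new (1, 1)
  "1100000" → prefix "11" already present; 5 new (0, 0, 0, 0, 0)
  "11110" → prefix "11" already present; 3 new (1, 1, 0)
  "0001010" → prefix "000101" already present; 1 new (0)
  "00" → prefix "00" already present; 0 new (none)
  "00011" → prefix "0001" already present; 1 new (1)
Total nodes = 6 + 2 + 0 + 0 + 1 + 0 + 4 + 2 + 5 + 3 + 1 + 0 + 1 = 25

25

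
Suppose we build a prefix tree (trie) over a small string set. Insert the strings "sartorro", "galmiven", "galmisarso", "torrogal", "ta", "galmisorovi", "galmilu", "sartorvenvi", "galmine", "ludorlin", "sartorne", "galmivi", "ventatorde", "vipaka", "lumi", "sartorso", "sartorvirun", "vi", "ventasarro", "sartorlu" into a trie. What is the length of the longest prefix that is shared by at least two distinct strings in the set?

Equivalently: take the maximum, over all pairs, of their longest common prefix length.
e.g. "sartorvenvi" and "sartorvirun" share the prefix "sartorv" of length 7; no pair shares a longer one.
Longest shared-prefix length: 7

7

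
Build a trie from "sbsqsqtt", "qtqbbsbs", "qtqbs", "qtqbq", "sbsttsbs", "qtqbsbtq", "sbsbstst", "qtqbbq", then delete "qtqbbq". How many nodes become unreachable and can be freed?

Walk "qtqbbq" from the leaf back toward the root, removing each node that no remaining word uses.
The suffix "q" (1 node) is used only by "qtqbbq"; the node for "qtqbb" still has the child "s", so pruning stops there.
Nodes removed: 1

1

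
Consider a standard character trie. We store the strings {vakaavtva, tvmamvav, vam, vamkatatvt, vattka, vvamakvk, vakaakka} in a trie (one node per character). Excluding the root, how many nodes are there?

39

Count nodes per top-level branch (shared prefixes stored once):
  't'-branch (tvmamvav): 8 nodes
  'v'-branch (vakaakka, vakaavtva, vam, vamkatatvt, vattka, vvamakvk): 31 nodes
Sum: 39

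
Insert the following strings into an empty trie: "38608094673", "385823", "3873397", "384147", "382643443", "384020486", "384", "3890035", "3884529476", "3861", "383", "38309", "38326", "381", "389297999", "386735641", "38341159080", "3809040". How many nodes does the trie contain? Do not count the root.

82

For each word, the new-node count is its length minus the longest prefix already in the trie:
  "38608094673" → 11 new (3, 8, 6, 0, 8, 0, 9, 4, 6, 7, 3)
  "385823" → prefix "38" already present; 4 new (5, 8, 2, 3)
  "3873397" → prefix "38" already present; 5 new (7, 3, 3, 9, 7)
  "384147" → prefix "38" already present; 4 new (4, 1, 4, 7)
  "382643443" → prefix "38" already present; 7 new (2, 6, 4, 3, 4, 4, 3)
  "384020486" → prefix "384" already present; 6 new (0, 2, 0, 4, 8, 6)
  "384" → prefix "384" already present; 0 new (none)
  "3890035" → prefix "38" already present; 5 new (9, 0, 0, 3, 5)
  "3884529476" → prefix "38" already present; 8 new (8, 4, 5, 2, 9, 4, 7, 6)
  "3861" → prefix "386" already present; 1 new (1)
  "383" → prefix "38" already present; 1 new (3)
  "38309" → prefix "383" already present; 2 new (0, 9)
  "38326" → prefix "383" already present; 2 new (2, 6)
  "381" → prefix "38" already present; 1 new (1)
  "389297999" → prefix "389" already present; 6 new (2, 9, 7, 9, 9, 9)
  "386735641" → prefix "386" already present; 6 new (7, 3, 5, 6, 4, 1)
  "38341159080" → prefix "383" already present; 8 new (4, 1, 1, 5, 9, 0, 8, 0)
  "3809040" → prefix "38" already present; 5 new (0, 9, 0, 4, 0)
Total nodes = 11 + 4 + 5 + 4 + 7 + 6 + 0 + 5 + 8 + 1 + 1 + 2 + 2 + 1 + 6 + 6 + 8 + 5 = 82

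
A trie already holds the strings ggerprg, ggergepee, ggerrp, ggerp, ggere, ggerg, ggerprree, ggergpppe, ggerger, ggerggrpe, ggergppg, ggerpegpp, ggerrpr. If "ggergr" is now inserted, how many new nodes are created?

1

"ggerg" is already a path in the trie; the remaining "r" must be added.
New nodes needed: |"ggergr"| − 5 = 6 − 5 = 1.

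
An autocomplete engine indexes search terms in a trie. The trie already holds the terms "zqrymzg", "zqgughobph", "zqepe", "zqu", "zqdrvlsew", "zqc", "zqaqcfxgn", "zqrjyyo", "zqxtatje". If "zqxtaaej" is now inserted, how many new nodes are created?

3

The longest prefix of "zqxtaaej" already in the trie is "zqxta" (length 5).
New nodes needed: |"zqxtaaej"| − 5 = 8 − 5 = 3.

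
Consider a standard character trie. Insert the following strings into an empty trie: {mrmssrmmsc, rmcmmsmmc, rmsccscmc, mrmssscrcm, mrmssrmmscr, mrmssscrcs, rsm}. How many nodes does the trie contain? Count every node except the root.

Trie structure (* marks end of a word):
(root)
├─ m
│  └─ r
│     └─ m
│        └─ s
│           └─ s
│              ├─ r
│              │  └─ m
│              │     └─ m
│              │        └─ s
│              │           └─ c *
│              │              └─ r *
│              └─ s
│                 └─ c
│                    └─ r
│                       └─ c
│                          ├─ m *
│                          └─ s *
└─ r
   ├─ m
   │  ├─ c
   │  │  └─ m
   │  │     └─ m
   │  │        └─ s
   │  │           └─ m
   │  │              └─ m
   │  │                 └─ c *
   │  └─ s
   │     └─ c
   │        └─ c
   │           └─ s
   │              └─ c
   │                 └─ m
   │                    └─ c *
   └─ s
      └─ m *
Counting every labelled node above: 35.

35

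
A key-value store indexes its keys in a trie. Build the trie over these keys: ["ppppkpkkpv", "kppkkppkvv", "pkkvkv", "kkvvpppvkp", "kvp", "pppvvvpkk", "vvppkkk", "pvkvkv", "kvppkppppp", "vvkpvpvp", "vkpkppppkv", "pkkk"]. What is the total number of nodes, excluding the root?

77

Insert word by word; a character creates a node only if that edge doesn't already exist:
  "ppppkpkkpv" → 10 new (p, p, p, p, k, p, k, k, p, v)
  "kppkkppkvv" → 10 new (k, p, p, k, k, p, p, k, v, v)
  "pkkvkv" → prefix "p" already present; 5 new (k, k, v, k, v)
  "kkvvpppvkp" → prefix "k" already present; 9 new (k, v, v, p, p, p, v, k, p)
  "kvp" → prefix "k" already present; 2 new (v, p)
  "pppvvvpkk" → prefix "ppp" already present; 6 new (v, v, v, p, k, k)
  "vvppkkk" → 7 new (v, v, p, p, k, k, k)
  "pvkvkv" → prefix "p" already present; 5 new (v, k, v, k, v)
  "kvppkppppp" → prefix "kvp" already present; 7 new (p, k, p, p, p, p, p)
  "vvkpvpvp" → prefix "vv" already present; 6 new (k, p, v, p, v, p)
  "vkpkppppkv" → prefix "v" already present; 9 new (k, p, k, p, p, p, p, k, v)
  "pkkk" → prefix "pkk" already present; 1 new (k)
Total nodes = 10 + 10 + 5 + 9 + 2 + 6 + 7 + 5 + 7 + 6 + 9 + 1 = 77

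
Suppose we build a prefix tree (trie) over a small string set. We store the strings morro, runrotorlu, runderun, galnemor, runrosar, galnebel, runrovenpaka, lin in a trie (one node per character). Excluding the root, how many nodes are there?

Trace insertions, counting only characters that open a new branch:
  "morro" → 5 new (m, o, r, r, o)
  "runrotorlu" → 10 new (r, u, n, r, o, t, o, r, l, u)
  "runderun" → prefix "run" already present; 5 new (d, e, r, u, n)
  "galnemor" → 8 new (g, a, l, n, e, m, o, r)
  "runrosar" → prefix "runro" already present; 3 new (s, a, r)
  "galnebel" → prefix "galne" already present; 3 new (b, e, l)
  "runrovenpaka" → prefix "runro" already present; 7 new (v, e, n, p, a, k, a)
  "lin" → 3 new (l, i, n)
Total nodes = 5 + 10 + 5 + 8 + 3 + 3 + 7 + 3 = 44

44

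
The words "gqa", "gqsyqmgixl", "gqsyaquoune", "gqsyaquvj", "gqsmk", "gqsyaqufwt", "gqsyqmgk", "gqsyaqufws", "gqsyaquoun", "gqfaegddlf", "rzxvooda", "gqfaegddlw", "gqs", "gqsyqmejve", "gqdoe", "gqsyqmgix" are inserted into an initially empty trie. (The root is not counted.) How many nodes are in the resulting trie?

For each word, the new-node count is its length minus the longest prefix already in the trie:
  "gqa" → 3 new (g, q, a)
  "gqsyqmgixl" → prefix "gq" already present; 8 new (s, y, q, m, g, i, x, l)
  "gqsyaquoune" → prefix "gqsy" already present; 7 new (a, q, u, o, u, n, e)
  "gqsyaquvj" → prefix "gqsyaqu" already present; 2 new (v, j)
  "gqsmk" → prefix "gqs" already present; 2 new (m, k)
  "gqsyaqufwt" → prefix "gqsyaqu" already present; 3 new (f, w, t)
  "gqsyqmgk" → prefix "gqsyqmg" already present; 1 new (k)
  "gqsyaqufws" → prefix "gqsyaqufw" already present; 1 new (s)
  "gqsyaquoun" → prefix "gqsyaquoun" already present; 0 new (none)
  "gqfaegddlf" → prefix "gq" already present; 8 new (f, a, e, g, d, d, l, f)
  "rzxvooda" → 8 new (r, z, x, v, o, o, d, a)
  "gqfaegddlw" → prefix "gqfaegddl" already present; 1 new (w)
  "gqs" → prefix "gqs" already present; 0 new (none)
  "gqsyqmejve" → prefix "gqsyqm" already present; 4 new (e, j, v, e)
  "gqdoe" → prefix "gq" already present; 3 new (d, o, e)
  "gqsyqmgix" → prefix "gqsyqmgix" already present; 0 new (none)
Total nodes = 3 + 8 + 7 + 2 + 2 + 3 + 1 + 1 + 0 + 8 + 8 + 1 + 0 + 4 + 3 + 0 = 51

51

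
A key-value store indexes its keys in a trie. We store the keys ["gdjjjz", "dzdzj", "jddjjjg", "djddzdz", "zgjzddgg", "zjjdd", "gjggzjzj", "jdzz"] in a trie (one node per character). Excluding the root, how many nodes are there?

45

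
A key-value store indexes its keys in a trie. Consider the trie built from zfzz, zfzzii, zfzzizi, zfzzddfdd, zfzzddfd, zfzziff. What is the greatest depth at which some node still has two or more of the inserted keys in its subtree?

Look for the deepest trie node that still has at least two words in its subtree.
"zfzzddfd" and "zfzzddfdd" agree on "zfzzddfd" (8 characters) before diverging; nothing deeper is shared.
Longest shared-prefix length: 8

8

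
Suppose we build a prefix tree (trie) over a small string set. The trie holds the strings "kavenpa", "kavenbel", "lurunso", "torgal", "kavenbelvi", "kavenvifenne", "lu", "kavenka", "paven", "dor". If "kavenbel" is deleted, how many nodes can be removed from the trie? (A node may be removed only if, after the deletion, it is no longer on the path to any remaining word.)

0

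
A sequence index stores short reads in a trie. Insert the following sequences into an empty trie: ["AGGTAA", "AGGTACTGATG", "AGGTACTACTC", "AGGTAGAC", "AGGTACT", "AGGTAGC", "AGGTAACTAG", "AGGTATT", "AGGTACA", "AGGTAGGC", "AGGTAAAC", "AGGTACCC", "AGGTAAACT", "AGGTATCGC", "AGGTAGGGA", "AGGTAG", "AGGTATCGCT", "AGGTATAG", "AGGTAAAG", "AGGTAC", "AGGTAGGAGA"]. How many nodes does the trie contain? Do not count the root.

46

For each word, the new-node count is its length minus the longest prefix already in the trie:
  "AGGTAA" → 6 new (A, G, G, T, A, A)
  "AGGTACTGATG" → prefix "AGGTA" already present; 6 new (C, T, G, A, T, G)
  "AGGTACTACTC" → prefix "AGGTACT" already present; 4 new (A, C, T, C)
  "AGGTAGAC" → prefix "AGGTA" already present; 3 new (G, A, C)
  "AGGTACT" → prefix "AGGTACT" already present; 0 new (none)
  "AGGTAGC" → prefix "AGGTAG" already present; 1 new (C)
  "AGGTAACTAG" → prefix "AGGTAA" already present; 4 new (C, T, A, G)
  "AGGTATT" → prefix "AGGTA" already present; 2 new (T, T)
  "AGGTACA" → prefix "AGGTAC" already present; 1 new (A)
  "AGGTAGGC" → prefix "AGGTAG" already present; 2 new (G, C)
  "AGGTAAAC" → prefix "AGGTAA" already present; 2 new (A, C)
  "AGGTACCC" → prefix "AGGTAC" already present; 2 new (C, C)
  "AGGTAAACT" → prefix "AGGTAAAC" already present; 1 new (T)
  "AGGTATCGC" → prefix "AGGTAT" already present; 3 new (C, G, C)
  "AGGTAGGGA" → prefix "AGGTAGG" already present; 2 new (G, A)
  "AGGTAG" → prefix "AGGTAG" already present; 0 new (none)
  "AGGTATCGCT" → prefix "AGGTATCGC" already present; 1 new (T)
  "AGGTATAG" → prefix "AGGTAT" already present; 2 new (A, G)
  "AGGTAAAG" → prefix "AGGTAAA" already present; 1 new (G)
  "AGGTAC" → prefix "AGGTAC" already present; 0 new (none)
  "AGGTAGGAGA" → prefix "AGGTAGG" already present; 3 new (A, G, A)
Total nodes = 6 + 6 + 4 + 3 + 0 + 1 + 4 + 2 + 1 + 2 + 2 + 2 + 1 + 3 + 2 + 0 + 1 + 2 + 1 + 0 + 3 = 46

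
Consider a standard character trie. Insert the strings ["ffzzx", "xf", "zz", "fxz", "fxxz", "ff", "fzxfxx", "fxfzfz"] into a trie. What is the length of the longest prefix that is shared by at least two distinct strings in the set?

The deepest shared node is where two words last agree before diverging.
"ff" and "ffzzx" agree on "ff" (2 characters) before diverging; nothing deeper is shared.
Longest shared-prefix length: 2

2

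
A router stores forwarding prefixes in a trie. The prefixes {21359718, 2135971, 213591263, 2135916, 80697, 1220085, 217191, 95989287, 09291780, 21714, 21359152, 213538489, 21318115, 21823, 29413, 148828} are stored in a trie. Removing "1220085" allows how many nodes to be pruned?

6

A node on "1220085"'s path can go only if nothing else ends at it or branches off below it.
The suffix "220085" (6 nodes) is used only by "1220085"; the node for "1" still has the child "4", so pruning stops there.
Nodes removed: 6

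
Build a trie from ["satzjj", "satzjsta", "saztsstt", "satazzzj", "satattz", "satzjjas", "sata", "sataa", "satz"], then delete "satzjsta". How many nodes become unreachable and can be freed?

3

Walk "satzjsta" from the leaf back toward the root, removing each node that no remaining word uses.
The suffix "sta" (3 nodes) is used only by "satzjsta"; the node for "satzj" still has the child "j", so pruning stops there.
Nodes removed: 3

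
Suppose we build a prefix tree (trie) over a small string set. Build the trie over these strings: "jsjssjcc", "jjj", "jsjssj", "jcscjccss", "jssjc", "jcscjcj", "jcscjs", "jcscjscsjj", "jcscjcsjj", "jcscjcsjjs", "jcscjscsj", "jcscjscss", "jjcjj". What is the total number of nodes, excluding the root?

35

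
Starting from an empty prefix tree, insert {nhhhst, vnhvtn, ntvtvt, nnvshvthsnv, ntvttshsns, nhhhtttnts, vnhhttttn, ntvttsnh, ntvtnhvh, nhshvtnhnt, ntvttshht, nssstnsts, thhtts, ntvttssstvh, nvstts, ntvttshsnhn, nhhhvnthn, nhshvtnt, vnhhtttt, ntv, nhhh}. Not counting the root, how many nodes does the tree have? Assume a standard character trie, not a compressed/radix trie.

93

Insert word by word; a character creates a node only if that edge doesn't already exist:
  "nhhhst" → 6 new (n, h, h, h, s, t)
  "vnhvtn" → 6 new (v, n, h, v, t, n)
  "ntvtvt" → prefix "n" already present; 5 new (t, v, t, v, t)
  "nnvshvthsnv" → prefix "n" already present; 10 new (n, v, s, h, v, t, h, s, n, v)
  "ntvttshsns" → prefix "ntvt" already present; 6 new (t, s, h, s, n, s)
  "nhhhtttnts" → prefix "nhhh" already present; 6 new (t, t, t, n, t, s)
  "vnhhttttn" → prefix "vnh" already present; 6 new (h, t, t, t, t, n)
  "ntvttsnh" → prefix "ntvtts" already present; 2 new (n, h)
  "ntvtnhvh" → prefix "ntvt" already present; 4 new (n, h, v, h)
  "nhshvtnhnt" → prefix "nh" already present; 8 new (s, h, v, t, n, h, n, t)
  "ntvttshht" → prefix "ntvttsh" already present; 2 new (h, t)
  "nssstnsts" → prefix "n" already present; 8 new (s, s, s, t, n, s, t, s)
  "thhtts" → 6 new (t, h, h, t, t, s)
  "ntvttssstvh" → prefix "ntvtts" already present; 5 new (s, s, t, v, h)
  "nvstts" → prefix "n" already present; 5 new (v, s, t, t, s)
  "ntvttshsnhn" → prefix "ntvttshsn" already present; 2 new (h, n)
  "nhhhvnthn" → prefix "nhhh" already present; 5 new (v, n, t, h, n)
  "nhshvtnt" → prefix "nhshvtn" already present; 1 new (t)
  "vnhhtttt" → prefix "vnhhtttt" already present; 0 new (none)
  "ntv" → prefix "ntv" already present; 0 new (none)
  "nhhh" → prefix "nhhh" already present; 0 new (none)
Total nodes = 6 + 6 + 5 + 10 + 6 + 6 + 6 + 2 + 4 + 8 + 2 + 8 + 6 + 5 + 5 + 2 + 5 + 1 + 0 + 0 + 0 = 93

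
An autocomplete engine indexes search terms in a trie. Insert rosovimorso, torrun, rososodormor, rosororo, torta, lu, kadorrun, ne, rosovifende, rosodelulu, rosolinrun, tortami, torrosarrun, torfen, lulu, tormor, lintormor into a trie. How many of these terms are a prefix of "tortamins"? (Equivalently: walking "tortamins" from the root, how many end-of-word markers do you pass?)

2

Check each prefix of "tortamins" against the stored set — each match is an end-marker on the path.
Prefixes of the query that are stored words: "torta", "tortami"
Count: 2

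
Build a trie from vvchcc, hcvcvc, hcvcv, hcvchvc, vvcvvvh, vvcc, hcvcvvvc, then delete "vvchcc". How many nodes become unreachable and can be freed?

3

After clearing the end-marker at "vvchcc", prune upward until reaching a node still needed by another word.
The suffix "hcc" (3 nodes) is used only by "vvchcc"; the node for "vvc" still has the child "v", so pruning stops there.
Nodes removed: 3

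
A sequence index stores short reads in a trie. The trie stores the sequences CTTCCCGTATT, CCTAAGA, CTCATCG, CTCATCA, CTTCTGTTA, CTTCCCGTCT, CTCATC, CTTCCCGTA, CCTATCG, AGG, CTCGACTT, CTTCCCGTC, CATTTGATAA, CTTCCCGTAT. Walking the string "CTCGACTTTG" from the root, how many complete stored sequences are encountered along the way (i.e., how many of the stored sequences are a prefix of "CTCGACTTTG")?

1

Traverse "CTCGACTTTG" character by character; count nodes along the way that are marked as word ends.
Prefixes of the query that are stored words: "CTCGACTT"
Count: 1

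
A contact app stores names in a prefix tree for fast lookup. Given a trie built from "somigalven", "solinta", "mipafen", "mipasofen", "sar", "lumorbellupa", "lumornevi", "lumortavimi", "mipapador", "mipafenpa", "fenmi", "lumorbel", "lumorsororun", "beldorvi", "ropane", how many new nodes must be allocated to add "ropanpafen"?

The longest prefix of "ropanpafen" already in the trie is "ropan" (length 5).
So 10 − 5 = 5 new nodes.

5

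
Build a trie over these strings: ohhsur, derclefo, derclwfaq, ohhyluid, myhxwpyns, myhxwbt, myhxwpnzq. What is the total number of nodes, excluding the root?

Count nodes per top-level branch (shared prefixes stored once):
  'd'-branch (derclefo, derclwfaq): 12 nodes
  'm'-branch (myhxwbt, myhxwpnzq, myhxwpyns): 14 nodes
  'o'-branch (ohhsur, ohhyluid): 11 nodes
Sum: 37

37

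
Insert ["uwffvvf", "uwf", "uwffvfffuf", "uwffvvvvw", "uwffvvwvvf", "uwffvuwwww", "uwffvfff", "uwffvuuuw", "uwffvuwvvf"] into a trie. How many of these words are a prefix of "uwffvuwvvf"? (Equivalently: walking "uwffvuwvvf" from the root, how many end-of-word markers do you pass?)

2

Check each prefix of "uwffvuwvvf" against the stored set — each match is an end-marker on the path.
Prefixes of the query that are stored words: "uwf", "uwffvuwvvf"
Count: 2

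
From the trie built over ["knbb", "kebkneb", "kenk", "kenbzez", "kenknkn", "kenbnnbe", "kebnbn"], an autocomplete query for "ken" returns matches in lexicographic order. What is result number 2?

kenbzez

DFS of the "ken" subtree visits, in order: "kenbnnbe", "kenbzez", "kenk", "kenknkn"
The 2nd is kenbzez.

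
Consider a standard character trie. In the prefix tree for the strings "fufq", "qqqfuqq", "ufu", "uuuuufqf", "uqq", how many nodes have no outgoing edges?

Leaves are exactly the stored words that no other stored word extends.
Those words: "fufq", "qqqfuqq", "ufu", "uqq", "uuuuufqf"
Leaf count: 5

5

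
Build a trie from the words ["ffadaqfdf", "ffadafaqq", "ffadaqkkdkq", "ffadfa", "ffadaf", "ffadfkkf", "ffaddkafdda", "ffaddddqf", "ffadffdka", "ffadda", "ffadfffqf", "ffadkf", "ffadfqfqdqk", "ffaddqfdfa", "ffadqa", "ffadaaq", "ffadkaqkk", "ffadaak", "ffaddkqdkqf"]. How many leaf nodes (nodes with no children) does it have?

18

Leaves are exactly the stored words that no other stored word extends.
Those words: "ffadaak", "ffadaaq", "ffadafaqq", "ffadaqfdf", "ffadaqkkdkq", "ffadda", "ffaddddqf", "ffaddkafdda", "ffaddkqdkqf", "ffaddqfdfa", "ffadfa", "ffadffdka", "ffadfffqf", "ffadfkkf", "ffadfqfqdqk", "ffadkaqkk", "ffadkf", "ffadqa"
Leaf count: 18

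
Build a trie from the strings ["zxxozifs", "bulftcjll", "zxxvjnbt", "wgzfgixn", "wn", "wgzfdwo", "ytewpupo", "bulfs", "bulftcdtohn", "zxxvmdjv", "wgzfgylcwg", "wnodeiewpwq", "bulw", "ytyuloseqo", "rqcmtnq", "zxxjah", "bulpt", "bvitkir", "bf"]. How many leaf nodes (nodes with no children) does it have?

Leaves are exactly the stored words that no other stored word extends.
Those words: "bf", "bulfs", "bulftcdtohn", "bulftcjll", "bulpt", "bulw", "bvitkir", "rqcmtnq", "wgzfdwo", "wgzfgixn", "wgzfgylcwg", "wnodeiewpwq", "ytewpupo", "ytyuloseqo", "zxxjah", "zxxozifs", "zxxvjnbt", "zxxvmdjv"
Leaf count: 18

18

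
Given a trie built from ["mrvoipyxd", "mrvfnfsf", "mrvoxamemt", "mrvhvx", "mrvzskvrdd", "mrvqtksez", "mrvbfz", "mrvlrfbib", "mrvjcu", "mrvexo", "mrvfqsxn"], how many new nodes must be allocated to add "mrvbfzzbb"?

3

The longest prefix of "mrvbfzzbb" already in the trie is "mrvbfz" (length 6).
New nodes needed: |"mrvbfzzbb"| − 6 = 9 − 6 = 3.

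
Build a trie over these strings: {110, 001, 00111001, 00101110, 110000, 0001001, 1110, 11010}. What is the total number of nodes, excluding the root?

28

Trie structure (* marks end of a word):
(root)
├─ 0
│  └─ 0
│     ├─ 0
│     │  └─ 1
│     │     └─ 0
│     │        └─ 0
│     │           └─ 1 *
│     └─ 1 *
│        ├─ 0
│        │  └─ 1
│        │     └─ 1
│        │        └─ 1
│        │           └─ 0 *
│        └─ 1
│           └─ 1
│              └─ 0
│                 └─ 0
│                    └─ 1 *
└─ 1
   └─ 1
      ├─ 0 *
      │  ├─ 0
      │  │  └─ 0
      │  │     └─ 0 *
      │  └─ 1
      │     └─ 0 *
      └─ 1
         └─ 0 *
Counting every labelled node above: 28.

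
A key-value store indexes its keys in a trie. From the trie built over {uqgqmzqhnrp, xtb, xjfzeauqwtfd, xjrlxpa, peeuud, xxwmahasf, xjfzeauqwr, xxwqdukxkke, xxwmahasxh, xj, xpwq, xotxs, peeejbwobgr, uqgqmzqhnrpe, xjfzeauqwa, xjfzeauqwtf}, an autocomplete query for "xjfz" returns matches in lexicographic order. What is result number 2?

xjfzeauqwr

Filter for "xjfz…" and sort: "xjfzeauqwa", "xjfzeauqwr", "xjfzeauqwtf", "xjfzeauqwtfd"
The 2nd is xjfzeauqwr.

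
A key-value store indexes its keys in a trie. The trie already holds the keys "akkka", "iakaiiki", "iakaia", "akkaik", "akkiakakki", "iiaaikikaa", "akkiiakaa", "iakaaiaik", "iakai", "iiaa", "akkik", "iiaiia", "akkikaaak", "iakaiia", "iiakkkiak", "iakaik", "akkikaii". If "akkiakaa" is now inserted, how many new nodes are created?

The longest prefix of "akkiakaa" already in the trie is "akkiaka" (length 7).
Each of the 1 remaining characters creates one node.

1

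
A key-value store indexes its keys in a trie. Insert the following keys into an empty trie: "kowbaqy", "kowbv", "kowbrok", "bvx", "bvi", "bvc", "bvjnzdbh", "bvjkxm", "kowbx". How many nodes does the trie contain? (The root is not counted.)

26

Trie structure (* marks end of a word):
(root)
├─ b
│  └─ v
│     ├─ c *
│     ├─ i *
│     ├─ j
│     │  ├─ k
│     │  │  └─ x
│     │  │     └─ m *
│     │  └─ n
│     │     └─ z
│     │        └─ d
│     │           └─ b
│     │              └─ h *
│     └─ x *
└─ k
   └─ o
      └─ w
         └─ b
            ├─ a
            │  └─ q
            │     └─ y *
            ├─ r
            │  └─ o
            │     └─ k *
            ├─ v *
            └─ x *
Counting every labelled node above: 26.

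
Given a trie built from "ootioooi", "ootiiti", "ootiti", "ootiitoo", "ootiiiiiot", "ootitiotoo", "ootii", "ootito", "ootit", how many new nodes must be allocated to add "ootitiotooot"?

Walking "ootitiotooot" from the root, the first 10 characters ("ootitiotoo") follow existing edges; "o" is the first miss.
New nodes needed: |"ootitiotooot"| − 10 = 12 − 10 = 2.

2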